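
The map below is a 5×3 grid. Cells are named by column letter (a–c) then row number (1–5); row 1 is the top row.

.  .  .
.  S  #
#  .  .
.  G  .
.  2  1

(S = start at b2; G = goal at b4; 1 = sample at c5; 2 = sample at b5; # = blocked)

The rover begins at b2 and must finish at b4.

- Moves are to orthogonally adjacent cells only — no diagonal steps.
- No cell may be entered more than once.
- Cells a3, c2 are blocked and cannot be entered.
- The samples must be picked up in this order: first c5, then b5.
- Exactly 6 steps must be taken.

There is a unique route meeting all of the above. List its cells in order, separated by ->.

The waypoints must appear in the order c5, b5, with no cell reused.
Route from b2: down 1 to b3, right 1 to c3, down 2 to c5, left 1 to b5, up 1 to b4 — 6 moves in all.
Check: order respected (1 at step 4, 2 at step 5); 6 moves as required.

b2 -> b3 -> c3 -> c4 -> c5 -> b5 -> b4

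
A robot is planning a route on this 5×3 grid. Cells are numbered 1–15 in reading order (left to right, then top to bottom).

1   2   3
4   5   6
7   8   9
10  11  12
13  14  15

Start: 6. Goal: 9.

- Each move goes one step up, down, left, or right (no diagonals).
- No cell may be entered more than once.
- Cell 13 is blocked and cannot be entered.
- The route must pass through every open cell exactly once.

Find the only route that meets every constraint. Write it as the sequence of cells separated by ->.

6 -> 3 -> 2 -> 1 -> 4 -> 5 -> 8 -> 7 -> 10 -> 11 -> 14 -> 15 -> 12 -> 9

Need to visit all 14 open cells exactly once, starting at 6 and ending at 9.
Route from 6: up 1 to 3, left 2 to 1, down 1 to 4, right 1 to 5, down 1 to 8, left 1 to 7, down 1 to 10, right 1 to 11, down 1 to 14, right 1 to 15, up 2 to 9 — 13 moves in all.
Check: all 14 open cells covered.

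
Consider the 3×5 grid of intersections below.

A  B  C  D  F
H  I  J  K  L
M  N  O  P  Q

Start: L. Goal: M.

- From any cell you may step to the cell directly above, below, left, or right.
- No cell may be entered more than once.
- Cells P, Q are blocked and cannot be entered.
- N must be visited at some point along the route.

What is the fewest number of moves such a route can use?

5

Any route passes through N somewhere between L and M. Summing Manhattan distances along the two legs (L → N → M) gives a lower bound of 4 + 1 = 5 moves.
A route of 5 moves achieves this: L → K → J → O → N → M.
Since 5 matches the lower bound, it is optimal.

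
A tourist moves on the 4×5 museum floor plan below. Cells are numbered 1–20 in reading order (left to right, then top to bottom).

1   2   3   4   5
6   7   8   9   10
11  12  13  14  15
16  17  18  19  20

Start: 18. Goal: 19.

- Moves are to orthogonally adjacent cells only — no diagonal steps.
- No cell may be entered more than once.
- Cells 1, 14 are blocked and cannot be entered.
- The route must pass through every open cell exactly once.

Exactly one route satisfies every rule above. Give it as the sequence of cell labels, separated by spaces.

Need to visit all 18 open cells exactly once, starting at 18 and ending at 19.
Cell 16 has only two open neighbours (11 and 17), so the path must pass straight through it: one of those is the cell it's entered from and the other is where it exits.
Route from 18: up to 13, left to 12, down to 17, left to 16, 2× up (reaching 6), right to 7, up to 2, right to 3, down to 8, right to 9, up to 4, right to 5, 3× down (reaching 20), left to 19 — 17 moves in all.
Check: all 18 open cells covered.

18 13 12 17 16 11 6 7 2 3 8 9 4 5 10 15 20 19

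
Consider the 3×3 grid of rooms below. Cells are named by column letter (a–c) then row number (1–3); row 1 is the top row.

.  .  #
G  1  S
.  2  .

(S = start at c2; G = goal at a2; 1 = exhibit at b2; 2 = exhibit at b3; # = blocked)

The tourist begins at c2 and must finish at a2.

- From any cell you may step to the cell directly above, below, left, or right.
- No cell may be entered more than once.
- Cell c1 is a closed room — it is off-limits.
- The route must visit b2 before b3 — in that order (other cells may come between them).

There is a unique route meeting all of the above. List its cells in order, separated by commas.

c2, b2, b3, a3, a2

The waypoints must appear in the order b2, b3, with no cell reused.
Route from c2: left to b2, down to b3, left to a3, up to a2 — 4 moves in all.
Check: order respected (1 at step 1, 2 at step 2).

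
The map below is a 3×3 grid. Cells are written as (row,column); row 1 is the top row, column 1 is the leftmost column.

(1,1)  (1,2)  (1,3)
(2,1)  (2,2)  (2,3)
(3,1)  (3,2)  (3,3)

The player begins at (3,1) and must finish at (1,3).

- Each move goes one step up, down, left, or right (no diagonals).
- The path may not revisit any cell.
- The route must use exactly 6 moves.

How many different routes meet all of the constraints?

4

Need simple routes of exactly 6 moves from (3,1) to (1,3) (Manhattan distance 4, so 1 moves are spent on a detour and 1 undoing it).
Enumerating: (3,1) (2,1) (1,1) (1,2) (2,2) (2,3) (1,3) | (3,1) (2,1) (2,2) (3,2) (3,3) (2,3) (1,3) | (3,1) (3,2) (2,2) (2,1) (1,1) (1,2) (1,3) | (3,1) (3,2) (3,3) (2,3) (2,2) (1,2) (1,3).
That gives 4 routes.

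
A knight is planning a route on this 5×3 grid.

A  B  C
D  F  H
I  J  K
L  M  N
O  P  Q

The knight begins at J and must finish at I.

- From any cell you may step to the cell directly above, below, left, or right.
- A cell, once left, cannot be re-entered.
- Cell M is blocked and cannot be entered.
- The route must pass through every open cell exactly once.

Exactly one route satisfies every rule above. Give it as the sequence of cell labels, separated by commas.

J, F, D, A, B, C, H, K, N, Q, P, O, L, I

Need to visit all 14 open cells exactly once, starting at J and ending at I.
Cell P has only two open neighbours (O and Q), so the path must pass straight through it: one of those is the cell it's entered from and the other is where it exits.
Route from J: up 1 to F, left 1 to D, up 1 to A, right 2 to C, down 4 to Q, left 2 to O, up 2 to I — 13 moves in all.
Check: all 14 open cells covered.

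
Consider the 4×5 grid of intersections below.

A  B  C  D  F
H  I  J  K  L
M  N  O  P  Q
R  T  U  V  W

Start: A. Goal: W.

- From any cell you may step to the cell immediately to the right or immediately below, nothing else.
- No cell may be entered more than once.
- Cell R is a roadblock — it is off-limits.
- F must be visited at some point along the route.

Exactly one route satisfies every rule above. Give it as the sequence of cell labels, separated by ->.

Moves only go right or down, so the column and row indices never decrease.
Route from A: right 4 to F, down 3 to W — 7 moves in all.
Check: all required cells visited.

A -> B -> C -> D -> F -> L -> Q -> W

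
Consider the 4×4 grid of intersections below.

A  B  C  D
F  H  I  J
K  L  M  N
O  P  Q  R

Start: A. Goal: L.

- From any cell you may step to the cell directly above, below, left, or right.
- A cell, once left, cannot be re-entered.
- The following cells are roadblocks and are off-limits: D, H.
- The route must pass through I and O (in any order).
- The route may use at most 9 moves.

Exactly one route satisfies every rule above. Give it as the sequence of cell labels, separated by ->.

Any route must reach I and O and still end at L within 9 moves, so the order of the required stops is forced.
Route from A: right 2 to C, down 3 to Q, left 2 to O, up 1 to K, right 1 to L — 9 moves in all.
Check: all required cells visited; 9 ≤ 9 moves.

A -> B -> C -> I -> M -> Q -> P -> O -> K -> L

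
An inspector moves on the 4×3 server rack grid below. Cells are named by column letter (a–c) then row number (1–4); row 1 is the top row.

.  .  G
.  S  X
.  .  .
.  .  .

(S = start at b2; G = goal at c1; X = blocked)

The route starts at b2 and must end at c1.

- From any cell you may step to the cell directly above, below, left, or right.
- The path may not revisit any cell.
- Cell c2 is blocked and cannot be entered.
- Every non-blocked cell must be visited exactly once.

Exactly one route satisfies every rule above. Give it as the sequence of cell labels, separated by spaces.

b2 b3 c3 c4 b4 a4 a3 a2 a1 b1 c1

Need to visit all 11 open cells exactly once, starting at b2 and ending at c1.
Cell c4 has only two open neighbours (c3 and b4), so the path must pass straight through it: one of those is the cell it's entered from and the other is where it exits.
Route from b2: down 1 to b3, right 1 to c3, down 1 to c4, left 2 to a4, up 3 to a1, right 2 to c1 — 10 moves in all.
Check: all 11 open cells covered.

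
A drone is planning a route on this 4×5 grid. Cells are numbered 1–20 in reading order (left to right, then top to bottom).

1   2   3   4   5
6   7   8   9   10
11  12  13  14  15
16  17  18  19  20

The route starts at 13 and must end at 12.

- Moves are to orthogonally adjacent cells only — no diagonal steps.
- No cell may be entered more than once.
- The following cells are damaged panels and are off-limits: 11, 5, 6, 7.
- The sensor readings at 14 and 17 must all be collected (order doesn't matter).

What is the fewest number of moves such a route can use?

Any route passes through 14 and 17 in some order between 13 and 12. Summing Manhattan distances along each leg and taking the cheapest ordering (13 → 14 → 17 → 12) gives a lower bound of 1 + 3 + 1 = 5 moves.
A route of 5 moves achieves this: 13 → 14 → 19 → 18 → 17 → 12.
Since 5 matches the lower bound, it is optimal.

5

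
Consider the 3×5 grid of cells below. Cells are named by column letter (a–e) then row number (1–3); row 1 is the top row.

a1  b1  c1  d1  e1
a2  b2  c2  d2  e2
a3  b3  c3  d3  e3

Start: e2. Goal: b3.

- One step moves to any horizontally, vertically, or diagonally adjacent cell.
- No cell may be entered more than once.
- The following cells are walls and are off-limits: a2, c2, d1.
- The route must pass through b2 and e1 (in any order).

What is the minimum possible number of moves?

5

Any route passes through b2 and e1 in some order between e2 and b3. Summing Chebyshev distances along each leg and taking the cheapest ordering (e2 → e1 → b2 → b3) gives a lower bound of 1 + 3 + 1 = 5 moves.
A route of 5 moves achieves this: e2 → e1 → d2 → c1 → b2 → b3.
Since 5 matches the lower bound, it is optimal.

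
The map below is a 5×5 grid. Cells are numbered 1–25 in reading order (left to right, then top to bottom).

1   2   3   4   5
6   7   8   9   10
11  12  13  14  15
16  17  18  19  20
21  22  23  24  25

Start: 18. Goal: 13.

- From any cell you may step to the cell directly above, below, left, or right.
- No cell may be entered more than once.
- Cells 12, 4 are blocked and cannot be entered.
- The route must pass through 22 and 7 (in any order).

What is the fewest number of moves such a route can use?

Any route passes through 22 and 7 in some order between 18 and 13. Summing Manhattan distances along each leg and taking the cheapest ordering (18 → 22 → 7 → 13) gives a lower bound of 2 + 3 + 2 = 7 moves.
That bound ignores the blocked cells. Measuring each leg by the fewest moves that actually steer around them (18→22: 2; 22→7: 5; 7→13: 2) raises the lower bound to 9.
A route of 9 moves exists: 18 → 23 → 22 → 17 → 16 → 11 → 6 → 7 → 8 → 13.
Since 9 matches that lower bound, it is optimal.

9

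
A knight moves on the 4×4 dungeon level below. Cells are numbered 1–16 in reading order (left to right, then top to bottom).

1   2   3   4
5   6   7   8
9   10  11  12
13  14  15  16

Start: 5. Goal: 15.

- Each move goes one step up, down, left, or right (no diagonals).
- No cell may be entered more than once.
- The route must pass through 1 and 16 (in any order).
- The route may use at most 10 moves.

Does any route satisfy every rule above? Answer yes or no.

One route that works: 5 → 1 → 2 → 6 → 10 → 11 → 12 → 16 → 15.

yes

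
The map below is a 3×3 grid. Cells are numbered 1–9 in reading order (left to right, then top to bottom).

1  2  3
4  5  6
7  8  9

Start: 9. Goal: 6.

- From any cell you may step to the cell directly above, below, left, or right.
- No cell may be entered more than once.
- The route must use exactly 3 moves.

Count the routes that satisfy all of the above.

1

Need simple routes of exactly 3 moves from 9 to 6 (Manhattan distance 1, so 1 moves are spent on a detour and 1 undoing it).
Enumerating: 9 8 5 6.
That gives 1 route.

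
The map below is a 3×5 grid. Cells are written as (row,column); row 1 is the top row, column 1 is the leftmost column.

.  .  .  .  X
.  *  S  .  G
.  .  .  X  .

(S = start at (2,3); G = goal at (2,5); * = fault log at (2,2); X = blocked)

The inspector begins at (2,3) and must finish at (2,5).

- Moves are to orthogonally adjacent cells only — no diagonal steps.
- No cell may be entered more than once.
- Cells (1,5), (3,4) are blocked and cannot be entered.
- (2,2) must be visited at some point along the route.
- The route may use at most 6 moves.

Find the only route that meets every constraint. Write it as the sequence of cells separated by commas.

(2,3), (2,2), (1,2), (1,3), (1,4), (2,4), (2,5)

The 6-move cap with required stops at (2,2) leaves no slack for detours.
Route from (2,3): left 1 to (2,2), up 1 to (1,2), right 2 to (1,4), down 1 to (2,4), right 1 to (2,5) — 6 moves in all.
Check: all required cells visited; 6 ≤ 6 moves.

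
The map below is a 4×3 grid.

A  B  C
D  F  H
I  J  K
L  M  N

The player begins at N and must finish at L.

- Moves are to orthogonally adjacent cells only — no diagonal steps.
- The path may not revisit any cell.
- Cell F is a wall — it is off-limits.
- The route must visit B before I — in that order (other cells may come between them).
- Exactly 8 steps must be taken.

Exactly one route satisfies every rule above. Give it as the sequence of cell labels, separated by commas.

N, K, H, C, B, A, D, I, L

The waypoints must appear in the order B, I, with no cell reused.
Route from N: up 3 to C, left 2 to A, down 3 to L — 8 moves in all.
Check: order respected (B at step 4, I at step 7); 8 moves as required.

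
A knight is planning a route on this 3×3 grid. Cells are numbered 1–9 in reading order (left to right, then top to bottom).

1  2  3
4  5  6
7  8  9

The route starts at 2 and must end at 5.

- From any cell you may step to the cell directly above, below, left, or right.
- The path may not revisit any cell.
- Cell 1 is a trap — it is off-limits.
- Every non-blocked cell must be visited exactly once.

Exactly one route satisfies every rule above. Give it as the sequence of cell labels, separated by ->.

2 -> 3 -> 6 -> 9 -> 8 -> 7 -> 4 -> 5

Need to visit all 8 open cells exactly once, starting at 2 and ending at 5.
Cell 4 has only two open neighbours (7 and 5), so the path must pass straight through it: one of those is the cell it's entered from and the other is where it exits.
Route from 2: right 1 to 3, down 2 to 9, left 2 to 7, up 1 to 4, right 1 to 5 — 7 moves in all.
Check: all 8 open cells covered.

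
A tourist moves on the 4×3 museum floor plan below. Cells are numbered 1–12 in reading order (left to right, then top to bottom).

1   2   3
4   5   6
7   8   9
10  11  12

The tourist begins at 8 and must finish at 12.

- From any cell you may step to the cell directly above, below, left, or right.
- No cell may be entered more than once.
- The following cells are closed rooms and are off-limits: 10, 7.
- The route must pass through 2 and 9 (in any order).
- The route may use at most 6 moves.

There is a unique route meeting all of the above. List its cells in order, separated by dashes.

8 - 5 - 2 - 3 - 6 - 9 - 12

The budget equals the shortest possible length, so every move has to be on a shortest route through the required cells.
Route from 8: 2× up (reaching 2), right to 3, 3× down (reaching 12) — 6 moves in all.
Check: all required cells visited; 6 ≤ 6 moves.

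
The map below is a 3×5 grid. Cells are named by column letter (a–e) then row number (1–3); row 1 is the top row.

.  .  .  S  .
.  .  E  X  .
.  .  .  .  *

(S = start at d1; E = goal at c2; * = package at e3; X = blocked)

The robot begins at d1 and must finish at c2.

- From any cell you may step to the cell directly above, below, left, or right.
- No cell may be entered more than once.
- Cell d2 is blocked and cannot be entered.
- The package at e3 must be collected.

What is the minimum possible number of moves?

Any route passes through e3 somewhere between d1 and c2. Summing Manhattan distances along the two legs (d1 → e3 → c2) gives a lower bound of 3 + 3 = 6 moves.
A route of 6 moves achieves this: d1 → e1 → e2 → e3 → d3 → c3 → c2.
Since 6 matches the lower bound, it is optimal.

6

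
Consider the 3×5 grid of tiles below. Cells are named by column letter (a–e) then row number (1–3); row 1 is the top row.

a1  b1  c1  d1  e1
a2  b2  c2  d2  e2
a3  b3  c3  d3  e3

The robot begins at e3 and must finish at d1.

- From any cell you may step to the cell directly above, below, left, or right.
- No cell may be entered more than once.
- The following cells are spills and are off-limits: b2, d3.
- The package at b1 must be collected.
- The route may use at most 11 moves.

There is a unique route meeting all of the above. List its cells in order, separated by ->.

The budget equals the shortest possible length, so every move has to be on a shortest route through the required cells.
Route from e3: up 1 to e2, left 2 to c2, down 1 to c3, left 2 to a3, up 2 to a1, right 3 to d1 — 11 moves in all.
Check: all required cells visited; 11 ≤ 11 moves.

e3 -> e2 -> d2 -> c2 -> c3 -> b3 -> a3 -> a2 -> a1 -> b1 -> c1 -> d1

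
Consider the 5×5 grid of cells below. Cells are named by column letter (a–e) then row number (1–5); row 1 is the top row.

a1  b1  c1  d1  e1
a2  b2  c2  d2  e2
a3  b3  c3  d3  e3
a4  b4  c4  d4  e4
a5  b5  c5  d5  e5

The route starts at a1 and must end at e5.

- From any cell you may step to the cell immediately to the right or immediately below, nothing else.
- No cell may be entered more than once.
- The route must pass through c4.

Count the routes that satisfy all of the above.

A right/down-only route from a1 to e5 makes exactly 4 down-moves and 4 right-moves in some order.
With no other constraints that would be C(8,4) = 70 routes.
Split at c4 and multiply the segment counts: a1→c4: 10; c4→e5: 3; product = 30.
That gives 30 routes.

30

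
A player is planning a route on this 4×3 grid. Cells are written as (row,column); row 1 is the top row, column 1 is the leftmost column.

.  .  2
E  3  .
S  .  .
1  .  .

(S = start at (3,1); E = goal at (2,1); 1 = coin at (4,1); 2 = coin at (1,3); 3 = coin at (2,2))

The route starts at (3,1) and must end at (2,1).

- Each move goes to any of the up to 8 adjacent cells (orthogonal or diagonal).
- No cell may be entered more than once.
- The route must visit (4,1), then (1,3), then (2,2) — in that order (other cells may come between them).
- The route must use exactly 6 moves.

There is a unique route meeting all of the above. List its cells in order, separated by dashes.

(3,1) - (4,1) - (3,2) - (2,3) - (1,3) - (2,2) - (2,1)

The waypoints must appear in the order (4,1), (1,3), (2,2), with no cell reused.
Route from (3,1): down to (4,1), 2× up-right (reaching (2,3)), up to (1,3), down-left to (2,2), left to (2,1) — 6 moves in all.
Check: order respected (1 at step 1, 2 at step 4, 3 at step 5); 6 moves as required.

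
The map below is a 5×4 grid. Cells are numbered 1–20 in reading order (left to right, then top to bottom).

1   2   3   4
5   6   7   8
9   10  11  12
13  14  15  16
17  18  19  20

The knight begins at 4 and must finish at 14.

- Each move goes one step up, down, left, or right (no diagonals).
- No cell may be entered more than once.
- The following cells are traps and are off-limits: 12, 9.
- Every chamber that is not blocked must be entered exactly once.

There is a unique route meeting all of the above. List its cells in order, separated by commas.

Need to visit all 18 open cells exactly once, starting at 4 and ending at 14.
Cell 8 has only two open neighbours (4 and 7), so the path must pass straight through it: one of those is the cell it's entered from and the other is where it exits.
Route from 4: down 1 to 8, left 1 to 7, up 1 to 3, left 2 to 1, down 1 to 5, right 1 to 6, down 1 to 10, right 1 to 11, down 1 to 15, right 1 to 16, down 1 to 20, left 3 to 17, up 1 to 13, right 1 to 14 — 17 moves in all.
Check: all 18 open cells covered.

4, 8, 7, 3, 2, 1, 5, 6, 10, 11, 15, 16, 20, 19, 18, 17, 13, 14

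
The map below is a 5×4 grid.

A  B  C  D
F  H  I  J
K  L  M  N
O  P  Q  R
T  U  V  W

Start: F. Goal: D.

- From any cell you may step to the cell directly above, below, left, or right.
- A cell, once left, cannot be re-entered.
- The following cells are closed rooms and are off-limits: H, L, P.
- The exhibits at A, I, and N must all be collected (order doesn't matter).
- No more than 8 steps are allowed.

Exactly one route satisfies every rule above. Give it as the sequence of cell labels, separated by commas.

F, A, B, C, I, M, N, J, D

The 8-move cap with required stops at A, I, N leaves no slack for detours.
Route from F: up 1 to A, right 2 to C, down 2 to M, right 1 to N, up 2 to D — 8 moves in all.
Check: all required cells visited; 8 ≤ 8 moves.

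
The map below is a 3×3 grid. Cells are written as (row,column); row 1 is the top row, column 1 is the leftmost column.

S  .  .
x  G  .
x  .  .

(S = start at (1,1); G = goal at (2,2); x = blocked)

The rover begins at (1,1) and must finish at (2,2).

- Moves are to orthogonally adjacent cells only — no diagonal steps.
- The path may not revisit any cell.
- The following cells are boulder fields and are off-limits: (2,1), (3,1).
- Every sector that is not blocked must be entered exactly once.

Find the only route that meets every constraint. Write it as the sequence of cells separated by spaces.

Need to visit all 7 open cells exactly once, starting at (1,1) and ending at (2,2).
Route from (1,1): right 2 to (1,3), down 2 to (3,3), left 1 to (3,2), up 1 to (2,2) — 6 moves in all.
Check: all 7 open cells covered.

(1,1) (1,2) (1,3) (2,3) (3,3) (3,2) (2,2)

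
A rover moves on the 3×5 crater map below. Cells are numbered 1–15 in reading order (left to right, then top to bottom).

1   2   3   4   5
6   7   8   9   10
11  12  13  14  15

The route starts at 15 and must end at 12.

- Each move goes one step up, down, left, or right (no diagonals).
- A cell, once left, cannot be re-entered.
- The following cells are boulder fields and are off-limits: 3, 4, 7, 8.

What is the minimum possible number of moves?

The Manhattan distance from 15 to 12 is |3−3| + |5−2| = 3, so at least 3 moves are needed.
A route of 3 moves achieves this: 15 → 14 → 13 → 12.
Since 3 matches the lower bound, it is optimal.

3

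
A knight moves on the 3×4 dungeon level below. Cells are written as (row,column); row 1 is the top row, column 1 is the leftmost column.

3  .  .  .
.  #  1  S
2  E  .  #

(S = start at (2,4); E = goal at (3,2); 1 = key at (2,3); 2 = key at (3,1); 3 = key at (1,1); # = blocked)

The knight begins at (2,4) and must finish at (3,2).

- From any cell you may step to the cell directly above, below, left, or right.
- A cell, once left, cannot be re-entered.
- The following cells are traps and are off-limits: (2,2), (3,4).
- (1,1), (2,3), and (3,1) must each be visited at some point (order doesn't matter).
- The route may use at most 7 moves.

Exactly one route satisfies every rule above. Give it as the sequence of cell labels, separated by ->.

The 7-move cap with required stops at (1,1), (2,3), (3,1) leaves no slack for detours.
Route from (2,4): left 1 to (2,3), up 1 to (1,3), left 2 to (1,1), down 2 to (3,1), right 1 to (3,2) — 7 moves in all.
Check: all required cells visited; 7 ≤ 7 moves.

(2,4) -> (2,3) -> (1,3) -> (1,2) -> (1,1) -> (2,1) -> (3,1) -> (3,2)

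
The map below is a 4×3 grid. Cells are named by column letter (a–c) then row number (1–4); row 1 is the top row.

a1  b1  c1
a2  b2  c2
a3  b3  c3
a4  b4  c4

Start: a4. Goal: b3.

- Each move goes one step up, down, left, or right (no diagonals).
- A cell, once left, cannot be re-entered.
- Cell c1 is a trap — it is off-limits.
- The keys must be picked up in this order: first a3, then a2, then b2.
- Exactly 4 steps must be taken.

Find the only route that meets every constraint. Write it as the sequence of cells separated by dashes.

a4 - a3 - a2 - b2 - b3

The waypoints must appear in the order a3, a2, b2, with no cell reused.
Route from a4: up 2 to a2, right 1 to b2, down 1 to b3 — 4 moves in all.
Check: order respected (a3 at step 1, a2 at step 2, b2 at step 3); 4 moves as required.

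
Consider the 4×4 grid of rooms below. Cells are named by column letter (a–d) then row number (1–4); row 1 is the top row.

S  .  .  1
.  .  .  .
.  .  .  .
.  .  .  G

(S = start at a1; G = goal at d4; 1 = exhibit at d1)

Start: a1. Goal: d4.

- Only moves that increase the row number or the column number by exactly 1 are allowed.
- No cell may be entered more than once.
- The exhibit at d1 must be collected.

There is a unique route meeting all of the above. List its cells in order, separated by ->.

a1 -> b1 -> c1 -> d1 -> d2 -> d3 -> d4

Moves only go right or down, so the column and row indices never decrease.
Route from a1: 3× right (reaching d1), 3× down (reaching d4) — 6 moves in all.
Check: all required cells visited.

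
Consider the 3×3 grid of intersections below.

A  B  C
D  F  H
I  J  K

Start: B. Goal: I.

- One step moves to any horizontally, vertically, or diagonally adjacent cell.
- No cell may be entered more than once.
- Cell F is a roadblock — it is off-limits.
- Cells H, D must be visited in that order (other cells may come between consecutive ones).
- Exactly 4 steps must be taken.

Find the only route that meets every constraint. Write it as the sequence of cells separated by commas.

B, H, J, D, I

The waypoints must appear in the order H, D, with no cell reused.
Route from B: down-right 1 to H, down-left 1 to J, up-left 1 to D, down 1 to I — 4 moves in all.
Check: order respected (H at step 1, D at step 3); 4 moves as required.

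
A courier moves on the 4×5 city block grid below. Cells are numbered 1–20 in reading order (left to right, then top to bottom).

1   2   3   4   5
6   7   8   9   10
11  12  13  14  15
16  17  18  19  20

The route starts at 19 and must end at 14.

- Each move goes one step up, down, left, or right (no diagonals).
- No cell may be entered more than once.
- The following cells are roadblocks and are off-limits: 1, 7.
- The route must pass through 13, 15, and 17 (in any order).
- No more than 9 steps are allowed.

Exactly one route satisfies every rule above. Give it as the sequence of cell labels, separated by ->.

19 -> 18 -> 17 -> 12 -> 13 -> 8 -> 9 -> 10 -> 15 -> 14

Any route must reach 13, 15, and 17 and still end at 14 within 9 moves, so the order of the required stops is forced.
Route from 19: left 2 to 17, up 1 to 12, right 1 to 13, up 1 to 8, right 2 to 10, down 1 to 15, left 1 to 14 — 9 moves in all.
Check: all required cells visited; 9 ≤ 9 moves.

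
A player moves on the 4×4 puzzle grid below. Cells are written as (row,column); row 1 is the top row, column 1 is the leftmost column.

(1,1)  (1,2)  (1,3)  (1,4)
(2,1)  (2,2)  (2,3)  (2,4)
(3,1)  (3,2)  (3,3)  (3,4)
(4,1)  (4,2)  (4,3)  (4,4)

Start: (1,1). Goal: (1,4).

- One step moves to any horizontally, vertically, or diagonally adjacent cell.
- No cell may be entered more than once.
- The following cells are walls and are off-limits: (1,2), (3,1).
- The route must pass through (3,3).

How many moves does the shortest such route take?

4

Any route passes through (3,3) somewhere between (1,1) and (1,4). Summing Chebyshev distances along the two legs ((1,1) → (3,3) → (1,4)) gives a lower bound of 2 + 2 = 4 moves.
A route of 4 moves achieves this: (1,1) → (2,2) → (3,3) → (2,3) → (1,4).
Since 4 matches the lower bound, it is optimal.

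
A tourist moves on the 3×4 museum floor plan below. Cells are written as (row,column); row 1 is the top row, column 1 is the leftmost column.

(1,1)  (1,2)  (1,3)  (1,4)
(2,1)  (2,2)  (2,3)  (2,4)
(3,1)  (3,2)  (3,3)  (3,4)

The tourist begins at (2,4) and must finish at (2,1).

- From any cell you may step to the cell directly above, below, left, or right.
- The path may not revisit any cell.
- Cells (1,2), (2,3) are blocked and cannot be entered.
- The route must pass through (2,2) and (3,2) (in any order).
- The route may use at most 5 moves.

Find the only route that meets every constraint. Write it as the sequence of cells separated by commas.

The budget equals the shortest possible length, so every move has to be on a shortest route through the required cells.
Route from (2,4): down to (3,4), 2× left (reaching (3,2)), up to (2,2), left to (2,1) — 5 moves in all.
Check: all required cells visited; 5 ≤ 5 moves.

(2,4), (3,4), (3,3), (3,2), (2,2), (2,1)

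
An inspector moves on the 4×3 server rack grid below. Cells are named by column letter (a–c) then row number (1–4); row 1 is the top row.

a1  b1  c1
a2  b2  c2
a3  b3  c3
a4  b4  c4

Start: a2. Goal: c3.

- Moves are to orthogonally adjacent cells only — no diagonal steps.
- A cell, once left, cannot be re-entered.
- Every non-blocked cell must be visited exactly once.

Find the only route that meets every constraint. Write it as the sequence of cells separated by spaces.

a2 a1 b1 c1 c2 b2 b3 a3 a4 b4 c4 c3

Need to visit all 12 open cells exactly once, starting at a2 and ending at c3.
Cell a4 has only two open neighbours (a3 and b4), so the path must pass straight through it: one of those is the cell it's entered from and the other is where it exits.
Route from a2: up 1 to a1, right 2 to c1, down 1 to c2, left 1 to b2, down 1 to b3, left 1 to a3, down 1 to a4, right 2 to c4, up 1 to c3 — 11 moves in all.
Check: all 12 open cells covered.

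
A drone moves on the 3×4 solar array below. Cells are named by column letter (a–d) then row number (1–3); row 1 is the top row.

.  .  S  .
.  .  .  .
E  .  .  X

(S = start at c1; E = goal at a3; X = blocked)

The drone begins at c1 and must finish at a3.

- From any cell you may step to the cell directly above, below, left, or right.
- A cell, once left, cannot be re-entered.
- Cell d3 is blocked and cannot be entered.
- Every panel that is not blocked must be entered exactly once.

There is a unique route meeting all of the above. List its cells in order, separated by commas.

c1, d1, d2, c2, c3, b3, b2, b1, a1, a2, a3

Need to visit all 11 open cells exactly once, starting at c1 and ending at a3.
Cell d1 has only two open neighbours (d2 and c1), so the path must pass straight through it: one of those is the cell it's entered from and the other is where it exits.
Route from c1: right 1 to d1, down 1 to d2, left 1 to c2, down 1 to c3, left 1 to b3, up 2 to b1, left 1 to a1, down 2 to a3 — 10 moves in all.
Check: all 11 open cells covered.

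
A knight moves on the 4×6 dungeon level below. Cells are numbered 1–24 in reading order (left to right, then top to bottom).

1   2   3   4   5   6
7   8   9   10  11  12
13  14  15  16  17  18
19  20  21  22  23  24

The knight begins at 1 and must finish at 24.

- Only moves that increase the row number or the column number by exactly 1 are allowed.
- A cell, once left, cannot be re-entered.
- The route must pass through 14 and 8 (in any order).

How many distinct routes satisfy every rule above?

10

A right/down-only route from 1 to 24 makes exactly 3 down-moves and 5 right-moves in some order.
With no other constraints that would be C(8,3) = 56 routes.
A monotone route can only reach the required cells in the order 8, 14, so split there and multiply the segment counts: 1→8: 2; 8→14: 1; 14→24: 5; product = 10.
That gives 10 routes.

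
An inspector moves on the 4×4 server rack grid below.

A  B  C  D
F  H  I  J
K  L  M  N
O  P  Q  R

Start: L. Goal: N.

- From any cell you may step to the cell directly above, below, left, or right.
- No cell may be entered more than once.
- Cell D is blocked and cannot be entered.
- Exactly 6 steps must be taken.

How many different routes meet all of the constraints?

8

Need simple routes of exactly 6 moves from L to N (Manhattan distance 2, so 2 moves are spent on a detour and 2 undoing it).
Enumerating: L H B C I M N | L H B C I J N | L H I M Q R N | L P Q M I J N | L K F H I M N | L K F H I J N | L K O P Q M N | L K O P Q R N.
That gives 8 routes.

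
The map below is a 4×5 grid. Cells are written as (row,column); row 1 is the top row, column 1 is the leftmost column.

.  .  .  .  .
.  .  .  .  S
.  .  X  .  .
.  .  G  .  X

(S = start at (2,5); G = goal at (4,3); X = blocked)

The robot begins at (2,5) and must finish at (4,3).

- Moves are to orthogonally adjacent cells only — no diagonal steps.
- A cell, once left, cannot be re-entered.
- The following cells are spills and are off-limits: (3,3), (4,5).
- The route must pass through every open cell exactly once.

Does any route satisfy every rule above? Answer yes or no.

Colour the cells like a checkerboard: each orthogonal step flips colour, so a Hamiltonian route alternates colours. Here there are 9 cells of one colour and 9 of the other, with start on the same colour as the goal — the counts and endpoints can't be arranged into an alternating sequence of length 18, so no Hamiltonian route exists.

no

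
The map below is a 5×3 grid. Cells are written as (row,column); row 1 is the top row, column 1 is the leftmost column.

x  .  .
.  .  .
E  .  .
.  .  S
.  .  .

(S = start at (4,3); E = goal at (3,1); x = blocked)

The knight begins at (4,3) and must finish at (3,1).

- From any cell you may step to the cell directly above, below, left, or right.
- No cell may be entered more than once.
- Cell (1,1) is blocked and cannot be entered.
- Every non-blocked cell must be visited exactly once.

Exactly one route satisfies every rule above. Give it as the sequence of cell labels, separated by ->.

Need to visit all 14 open cells exactly once, starting at (4,3) and ending at (3,1).
Route from (4,3): down to (5,3), 2× left (reaching (5,1)), up to (4,1), right to (4,2), up to (3,2), right to (3,3), 2× up (reaching (1,3)), left to (1,2), down to (2,2), left to (2,1), down to (3,1) — 13 moves in all.
Check: all 14 open cells covered.

(4,3) -> (5,3) -> (5,2) -> (5,1) -> (4,1) -> (4,2) -> (3,2) -> (3,3) -> (2,3) -> (1,3) -> (1,2) -> (2,2) -> (2,1) -> (3,1)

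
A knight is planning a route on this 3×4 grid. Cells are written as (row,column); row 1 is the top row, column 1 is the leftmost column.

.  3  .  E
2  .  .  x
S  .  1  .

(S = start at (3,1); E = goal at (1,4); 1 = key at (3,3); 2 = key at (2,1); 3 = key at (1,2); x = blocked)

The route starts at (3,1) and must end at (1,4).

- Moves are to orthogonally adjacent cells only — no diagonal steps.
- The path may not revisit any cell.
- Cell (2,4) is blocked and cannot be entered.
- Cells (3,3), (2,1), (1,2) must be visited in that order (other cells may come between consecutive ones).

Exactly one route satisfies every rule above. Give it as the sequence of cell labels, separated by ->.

(3,1) -> (3,2) -> (3,3) -> (2,3) -> (2,2) -> (2,1) -> (1,1) -> (1,2) -> (1,3) -> (1,4)

The waypoints must appear in the order (3,3), (2,1), (1,2), with no cell reused.
Route from (3,1): 2× right (reaching (3,3)), up to (2,3), 2× left (reaching (2,1)), up to (1,1), 3× right (reaching (1,4)) — 9 moves in all.
Check: order respected (1 at step 2, 2 at step 5, 3 at step 7).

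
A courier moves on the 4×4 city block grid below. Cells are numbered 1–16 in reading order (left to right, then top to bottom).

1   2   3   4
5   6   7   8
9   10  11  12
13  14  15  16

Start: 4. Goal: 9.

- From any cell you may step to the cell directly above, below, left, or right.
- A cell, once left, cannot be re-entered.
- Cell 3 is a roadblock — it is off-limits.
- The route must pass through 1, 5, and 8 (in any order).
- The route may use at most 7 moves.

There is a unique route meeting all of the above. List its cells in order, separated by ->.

The 7-move cap with required stops at 1, 5, 8 leaves no slack for detours.
Route from 4: down 1 to 8, left 2 to 6, up 1 to 2, left 1 to 1, down 2 to 9 — 7 moves in all.
Check: all required cells visited; 7 ≤ 7 moves.

4 -> 8 -> 7 -> 6 -> 2 -> 1 -> 5 -> 9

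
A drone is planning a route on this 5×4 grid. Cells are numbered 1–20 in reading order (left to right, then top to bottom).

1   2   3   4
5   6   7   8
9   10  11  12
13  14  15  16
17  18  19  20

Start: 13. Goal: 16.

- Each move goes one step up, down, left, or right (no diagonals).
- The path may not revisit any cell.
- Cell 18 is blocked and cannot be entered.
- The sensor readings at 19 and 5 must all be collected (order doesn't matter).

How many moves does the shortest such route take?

9

Any route passes through 19 and 5 in some order between 13 and 16. Summing Manhattan distances along each leg and taking the cheapest ordering (13 → 5 → 19 → 16) gives a lower bound of 2 + 5 + 2 = 9 moves.
A route of 9 moves achieves this: 13 → 9 → 5 → 6 → 10 → 14 → 15 → 19 → 20 → 16.
Since 9 matches the lower bound, it is optimal.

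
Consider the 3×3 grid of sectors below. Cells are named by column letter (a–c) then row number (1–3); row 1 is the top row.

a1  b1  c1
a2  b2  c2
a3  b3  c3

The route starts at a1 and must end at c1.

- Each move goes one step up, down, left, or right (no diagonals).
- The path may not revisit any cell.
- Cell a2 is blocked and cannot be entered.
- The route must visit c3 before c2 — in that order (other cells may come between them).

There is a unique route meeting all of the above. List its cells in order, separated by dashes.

The waypoints must appear in the order c3, c2, with no cell reused.
Route from a1: right 1 to b1, down 2 to b3, right 1 to c3, up 2 to c1 — 6 moves in all.
Check: order respected (c3 at step 4, c2 at step 5).

a1 - b1 - b2 - b3 - c3 - c2 - c1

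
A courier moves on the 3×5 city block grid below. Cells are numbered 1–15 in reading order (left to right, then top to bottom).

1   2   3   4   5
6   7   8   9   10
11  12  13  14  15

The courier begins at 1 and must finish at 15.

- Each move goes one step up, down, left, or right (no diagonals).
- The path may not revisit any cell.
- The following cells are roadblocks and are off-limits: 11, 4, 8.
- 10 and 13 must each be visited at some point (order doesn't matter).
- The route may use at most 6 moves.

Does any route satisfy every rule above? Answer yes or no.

Even ignoring the no-revisit rule, getting from 1 to 15, taking the cheapest ordering 1 → 13 → 10 → 15 needs at least 4 + 3 + 1 = 8 moves (Manhattan distance per leg), which exceeds the 6-move limit.

no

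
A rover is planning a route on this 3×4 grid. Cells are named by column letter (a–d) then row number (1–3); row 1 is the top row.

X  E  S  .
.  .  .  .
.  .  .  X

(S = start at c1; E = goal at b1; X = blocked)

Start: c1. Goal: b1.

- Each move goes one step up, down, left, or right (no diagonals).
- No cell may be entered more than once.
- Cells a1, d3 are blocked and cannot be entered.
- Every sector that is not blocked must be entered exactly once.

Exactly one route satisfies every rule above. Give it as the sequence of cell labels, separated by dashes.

c1 - d1 - d2 - c2 - c3 - b3 - a3 - a2 - b2 - b1

Need to visit all 10 open cells exactly once, starting at c1 and ending at b1.
Cell a3 has only two open neighbours (a2 and b3), so the path must pass straight through it: one of those is the cell it's entered from and the other is where it exits.
Route from c1: right 1 to d1, down 1 to d2, left 1 to c2, down 1 to c3, left 2 to a3, up 1 to a2, right 1 to b2, up 1 to b1 — 9 moves in all.
Check: all 10 open cells covered.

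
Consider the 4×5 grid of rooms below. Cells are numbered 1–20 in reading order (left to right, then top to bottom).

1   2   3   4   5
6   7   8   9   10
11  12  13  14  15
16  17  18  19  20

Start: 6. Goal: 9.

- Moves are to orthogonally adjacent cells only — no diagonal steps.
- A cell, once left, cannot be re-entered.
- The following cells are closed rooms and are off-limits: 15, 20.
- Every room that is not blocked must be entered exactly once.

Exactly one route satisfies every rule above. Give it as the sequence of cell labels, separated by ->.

6 -> 1 -> 2 -> 7 -> 12 -> 11 -> 16 -> 17 -> 18 -> 19 -> 14 -> 13 -> 8 -> 3 -> 4 -> 5 -> 10 -> 9

Need to visit all 18 open cells exactly once, starting at 6 and ending at 9.
Cell 5 has only two open neighbours (10 and 4), so the path must pass straight through it: one of those is the cell it's entered from and the other is where it exits.
Route from 6: up to 1, right to 2, 2× down (reaching 12), left to 11, down to 16, 3× right (reaching 19), up to 14, left to 13, 2× up (reaching 3), 2× right (reaching 5), down to 10, left to 9 — 17 moves in all.
Check: all 18 open cells covered.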